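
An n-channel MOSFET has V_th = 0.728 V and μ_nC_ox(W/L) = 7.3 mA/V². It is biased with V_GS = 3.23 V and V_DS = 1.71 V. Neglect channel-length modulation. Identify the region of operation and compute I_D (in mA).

V_ov = V_GS − V_th = 3.23 − 0.728 = 2.5 V.
Since V_DS = 1.71 V < V_ov = 2.5 V, the device is in the triode region.
I_D = k_n [V_ov · V_DS − ½ V_DS²] = 7.3 × [2.5 × 1.71 − 0.5 × 1.71²] = 20.6 mA.

Triode; I_D = 20.6 mA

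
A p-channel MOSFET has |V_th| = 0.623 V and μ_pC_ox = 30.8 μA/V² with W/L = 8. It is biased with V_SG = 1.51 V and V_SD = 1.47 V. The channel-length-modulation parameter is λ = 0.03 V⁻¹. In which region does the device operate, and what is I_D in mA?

Saturation; I_D = 0.101 mA

k_p = μ_pC_ox · (W/L) = 0.2464 mA/V².
V_ov = V_SG − |V_th| = 1.51 − 0.623 = 0.887 V.
Since V_SD = 1.47 V ≥ V_ov = 0.887 V, the device is in saturation.
I_D = ½ k_p V_ov² (1 + λ V_SD) = 0.5 × 0.2464 × 0.887² × (1 + 0.03 × 1.47) = 0.101 mA.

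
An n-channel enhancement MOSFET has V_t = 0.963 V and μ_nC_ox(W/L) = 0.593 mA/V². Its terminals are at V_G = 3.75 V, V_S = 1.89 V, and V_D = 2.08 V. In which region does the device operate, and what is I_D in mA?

V_GS = V_G − V_S = 3.75 − 1.89 = 1.86 V; V_DS = V_D − V_S = 2.08 − 1.89 = 0.19 V.
V_ov = V_GS − V_t = 1.86 − 0.963 = 0.897 V.
Since V_DS = 0.19 V < V_ov = 0.897 V, the device is in the triode region.
I_D = k_n [V_ov · V_DS − ½ V_DS²] = 0.593 × [0.897 × 0.19 − 0.5 × 0.19²] = 0.0904 mA.

Triode; I_D = 0.0904 mA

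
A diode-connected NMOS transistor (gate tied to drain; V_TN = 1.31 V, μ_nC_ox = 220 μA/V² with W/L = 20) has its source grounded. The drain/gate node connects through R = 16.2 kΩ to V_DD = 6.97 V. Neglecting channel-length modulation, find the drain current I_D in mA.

I_D = 0.326 mA

With gate tied to drain, V_GS = V_DS ≥ V_GS − V_TN, so the device is in saturation.
k_n = μ_nC_ox · (W/L) = 4.4 mA/V².
KCL at the drain: ½ k_n (V_GS − V_TN)² = (V_DD − V_GS)/R.
Let x = V_GS − 1.31. Then 35.6 x² + x − 5.66 = 0, giving x = 0.385 V (positive root), so V_GS = 1.69 V.
I_D = (V_DD − V_GS)/R = (6.97 − 1.69) / 16.2 = 0.326 mA.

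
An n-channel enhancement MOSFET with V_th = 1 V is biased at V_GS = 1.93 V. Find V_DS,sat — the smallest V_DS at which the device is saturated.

The boundary between triode and saturation is V_DS = V_GS − V_th = V_ov.
V_ov = 1.93 − 1 = 0.93 V.

V_DS,sat = 0.930 V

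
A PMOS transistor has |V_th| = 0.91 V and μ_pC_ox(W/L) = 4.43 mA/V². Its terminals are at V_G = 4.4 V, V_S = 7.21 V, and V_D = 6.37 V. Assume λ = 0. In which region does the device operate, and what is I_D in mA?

Triode; I_D = 5.51 mA

V_SG = V_S − V_G = 7.21 − 4.4 = 2.81 V; V_SD = V_S − V_D = 7.21 − 6.37 = 0.84 V.
V_ov = V_SG − |V_th| = 2.81 − 0.91 = 1.9 V.
Since V_SD = 0.84 V < V_ov = 1.9 V, the device is in the triode region.
I_D = k_p [V_ov · V_SD − ½ V_SD²] = 4.43 × [1.9 × 0.84 − 0.5 × 0.84²] = 5.51 mA.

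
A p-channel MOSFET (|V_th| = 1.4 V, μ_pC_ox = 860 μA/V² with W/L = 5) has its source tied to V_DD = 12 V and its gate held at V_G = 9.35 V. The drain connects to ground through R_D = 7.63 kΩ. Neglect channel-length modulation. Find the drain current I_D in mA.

V_SG = V_DD − V_G = 12 − 9.35 = 2.65 V, so V_ov = 2.65 − 1.4 = 1.25 V.
k_p = μ_pC_ox · (W/L) = 4.3 mA/V².
Assume saturation: I_D = ½ k_p V_ov² = 0.5 × 4.3 × 1.25² = 3.36 mA, giving V_SD = V_DD − I_D R_D = 12 − 3.36 × 7.63 = -13.6 V.
But -13.6 V < V_ov = 1.25 V, so the device is actually in triode.
In triode I_D = k_p[V_ov V_SD − ½ V_SD²] and I_D = (V_DD − V_SD)/R_D. Equating: 16.4 V_SD² − 42.01 V_SD + 12 = 0, giving V_SD = 0.328 V (the root below V_ov).
I_D = (12 − 0.328) / 7.63 = 1.53 mA.

I_D = 1.53 mA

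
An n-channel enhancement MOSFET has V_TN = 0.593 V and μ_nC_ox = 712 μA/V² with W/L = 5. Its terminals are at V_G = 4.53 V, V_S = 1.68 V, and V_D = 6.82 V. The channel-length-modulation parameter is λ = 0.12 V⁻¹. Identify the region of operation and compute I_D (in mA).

V_GS = V_G − V_S = 4.53 − 1.68 = 2.85 V; V_DS = V_D − V_S = 6.82 − 1.68 = 5.14 V.
k_n = μ_nC_ox · (W/L) = 3.56 mA/V².
V_ov = V_GS − V_TN = 2.85 − 0.593 = 2.26 V.
Since V_DS = 5.14 V ≥ V_ov = 2.26 V, the device is in saturation.
I_D = ½ k_n V_ov² (1 + λ V_DS) = 0.5 × 3.56 × 2.26² × (1 + 0.12 × 5.14) = 14.7 mA.

Saturation; I_D = 14.7 mA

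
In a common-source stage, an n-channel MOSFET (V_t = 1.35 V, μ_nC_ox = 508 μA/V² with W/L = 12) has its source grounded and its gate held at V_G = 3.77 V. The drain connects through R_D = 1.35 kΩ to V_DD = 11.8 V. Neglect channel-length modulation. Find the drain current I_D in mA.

I_D = 8.26 mA

V_GS = V_G = 3.77 V, so V_ov = 3.77 − 1.35 = 2.42 V.
k_n = μ_nC_ox · (W/L) = 6.096 mA/V².
Assume saturation: I_D = ½ k_n V_ov² = 0.5 × 6.096 × 2.42² = 17.9 mA, giving V_DS = V_DD − I_D R_D = 11.8 − 17.9 × 1.35 = -12.3 V.
But -12.3 V < V_ov = 2.42 V, so the device is actually in triode.
In triode I_D = k_n[V_ov V_DS − ½ V_DS²] and I_D = (V_DD − V_DS)/R_D. Equating: 4.11 V_DS² − 20.92 V_DS + 11.8 = 0, giving V_DS = 0.646 V (the root below V_ov).
I_D = (11.8 − 0.646) / 1.35 = 8.26 mA.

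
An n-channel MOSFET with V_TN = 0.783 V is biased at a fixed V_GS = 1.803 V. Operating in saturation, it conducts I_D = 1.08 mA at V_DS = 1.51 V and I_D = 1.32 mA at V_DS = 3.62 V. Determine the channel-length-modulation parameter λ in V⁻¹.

With V_GS fixed, I_D ∝ (1 + λ V_DS) in saturation, so I_D2/I_D1 = (1 + λ V_DS2)/(1 + λ V_DS1).
1.32/1.08 = 1.222 = (1 + 3.62 λ)/(1 + 1.51 λ).
Solving: λ (I_D1 V_DS2 − I_D2 V_DS1) = I_D2 − I_D1, so λ = (1.32 − 1.08) / (1.08 × 3.62 − 1.32 × 1.51) = 0.24 / 1.92 = 0.125 V⁻¹.

λ = 0.125 V⁻¹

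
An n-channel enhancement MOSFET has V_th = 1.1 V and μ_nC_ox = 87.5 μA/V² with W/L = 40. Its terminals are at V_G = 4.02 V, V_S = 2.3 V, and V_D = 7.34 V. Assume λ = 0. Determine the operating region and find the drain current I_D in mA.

V_GS = V_G − V_S = 4.02 − 2.3 = 1.72 V; V_DS = V_D − V_S = 7.34 − 2.3 = 5.04 V.
k_n = μ_nC_ox · (W/L) = 3.5 mA/V².
V_ov = V_GS − V_th = 1.72 − 1.1 = 0.62 V.
Since V_DS = 5.04 V ≥ V_ov = 0.62 V, the device is in saturation.
I_D = ½ k_n V_ov² = 0.5 × 3.5 × 0.62² = 0.673 mA.

Saturation; I_D = 0.673 mA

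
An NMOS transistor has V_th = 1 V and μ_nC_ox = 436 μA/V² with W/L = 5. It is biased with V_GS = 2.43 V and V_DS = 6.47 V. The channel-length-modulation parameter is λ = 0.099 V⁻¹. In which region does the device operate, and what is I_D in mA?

k_n = μ_nC_ox · (W/L) = 2.18 mA/V².
V_ov = V_GS − V_th = 2.43 − 1 = 1.43 V.
Since V_DS = 6.47 V ≥ V_ov = 1.43 V, the device is in saturation.
I_D = ½ k_n V_ov² (1 + λ V_DS) = 0.5 × 2.18 × 1.43² × (1 + 0.099 × 6.47) = 3.66 mA.

Saturation; I_D = 3.66 mA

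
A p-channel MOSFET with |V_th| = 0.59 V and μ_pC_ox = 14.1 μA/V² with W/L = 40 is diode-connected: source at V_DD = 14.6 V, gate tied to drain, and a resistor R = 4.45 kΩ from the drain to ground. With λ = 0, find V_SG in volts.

With gate tied to drain, V_SG = V_SD ≥ V_SG − |V_th|, so the device is in saturation.
k_p = μ_pC_ox · (W/L) = 0.564 mA/V².
KCL at the drain: ½ k_p (V_SG − |V_th|)² = (V_DD − V_SG)/R.
Let x = V_SG − 0.59. Then 1.25 x² + x − 14.01 = 0, giving x = 2.97 V (positive root), so V_SG = 3.56 V.
I_D = (V_DD − V_SG)/R = (14.6 − 3.56) / 4.45 = 2.48 mA.

V_SG = 3.56 V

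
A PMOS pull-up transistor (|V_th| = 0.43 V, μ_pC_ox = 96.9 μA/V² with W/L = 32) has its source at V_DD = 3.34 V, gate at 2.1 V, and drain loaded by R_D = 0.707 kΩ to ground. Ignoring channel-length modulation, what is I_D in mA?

V_SG = V_DD − V_G = 3.34 − 2.1 = 1.24 V, so V_ov = 1.24 − 0.43 = 0.81 V.
k_p = μ_pC_ox · (W/L) = 3.101 mA/V².
Assume saturation: I_D = ½ k_p V_ov² = 0.5 × 3.101 × 0.81² = 1.02 mA, giving V_SD = V_DD − I_D R_D = 3.34 − 1.02 × 0.707 = 2.62 V.
V_SD = 2.62 V ≥ V_ov = 0.81 V, confirming saturation.

I_D = 1.02 mA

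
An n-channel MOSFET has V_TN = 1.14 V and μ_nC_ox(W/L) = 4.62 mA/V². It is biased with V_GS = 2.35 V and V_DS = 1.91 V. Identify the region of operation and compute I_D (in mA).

V_ov = V_GS − V_TN = 2.35 − 1.14 = 1.21 V.
Since V_DS = 1.91 V ≥ V_ov = 1.21 V, the device is in saturation.
I_D = ½ k_n V_ov² = 0.5 × 4.62 × 1.21² = 3.38 mA.

Saturation; I_D = 3.38 mA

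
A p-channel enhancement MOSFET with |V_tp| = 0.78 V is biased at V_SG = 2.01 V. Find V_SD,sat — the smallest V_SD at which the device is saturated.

V_SD,sat = 1.23 V

The boundary between triode and saturation is V_SD = V_SG − |V_tp| = V_ov.
V_ov = 2.01 − 0.78 = 1.23 V.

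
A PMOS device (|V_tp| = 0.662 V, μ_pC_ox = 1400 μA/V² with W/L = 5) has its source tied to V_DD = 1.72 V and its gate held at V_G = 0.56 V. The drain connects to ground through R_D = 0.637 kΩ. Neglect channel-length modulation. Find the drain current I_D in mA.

I_D = 0.868 mA

V_SG = V_DD − V_G = 1.72 − 0.56 = 1.16 V, so V_ov = 1.16 − 0.662 = 0.498 V.
k_p = μ_pC_ox · (W/L) = 7 mA/V².
Assume saturation: I_D = ½ k_p V_ov² = 0.5 × 7 × 0.498² = 0.868 mA, giving V_SD = V_DD − I_D R_D = 1.72 − 0.868 × 0.637 = 1.17 V.
V_SD = 1.17 V ≥ V_ov = 0.498 V, confirming saturation.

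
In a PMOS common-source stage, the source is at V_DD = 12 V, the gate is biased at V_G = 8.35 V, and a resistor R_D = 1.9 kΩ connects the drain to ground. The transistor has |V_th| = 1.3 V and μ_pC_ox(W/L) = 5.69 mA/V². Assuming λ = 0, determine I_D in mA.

I_D = 6.05 mA

V_SG = V_DD − V_G = 12 − 8.35 = 3.65 V, so V_ov = 3.65 − 1.3 = 2.35 V.
Assume saturation: I_D = ½ k_p V_ov² = 0.5 × 5.69 × 2.35² = 15.7 mA, giving V_SD = V_DD − I_D R_D = 12 − 15.7 × 1.9 = -17.9 V.
But -17.9 V < V_ov = 2.35 V, so the device is actually in triode.
In triode I_D = k_p[V_ov V_SD − ½ V_SD²] and I_D = (V_DD − V_SD)/R_D. Equating: 5.41 V_SD² − 26.41 V_SD + 12 = 0, giving V_SD = 0.507 V (the root below V_ov).
I_D = (12 − 0.507) / 1.9 = 6.05 mA.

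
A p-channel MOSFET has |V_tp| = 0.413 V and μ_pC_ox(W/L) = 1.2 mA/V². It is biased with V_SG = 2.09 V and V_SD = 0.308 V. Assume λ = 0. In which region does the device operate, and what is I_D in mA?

Triode; I_D = 0.563 mA

V_ov = V_SG − |V_tp| = 2.09 − 0.413 = 1.68 V.
Since V_SD = 0.308 V < V_ov = 1.68 V, the device is in the triode region.
I_D = k_p [V_ov · V_SD − ½ V_SD²] = 1.2 × [1.68 × 0.308 − 0.5 × 0.308²] = 0.563 mA.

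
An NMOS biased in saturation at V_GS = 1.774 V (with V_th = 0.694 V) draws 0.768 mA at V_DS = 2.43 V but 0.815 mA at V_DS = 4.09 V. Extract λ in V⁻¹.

With V_GS fixed, I_D ∝ (1 + λ V_DS) in saturation, so I_D2/I_D1 = (1 + λ V_DS2)/(1 + λ V_DS1).
0.815/0.768 = 1.061 = (1 + 4.09 λ)/(1 + 2.43 λ).
Solving: λ (I_D1 V_DS2 − I_D2 V_DS1) = I_D2 − I_D1, so λ = (0.815 − 0.768) / (0.768 × 4.09 − 0.815 × 2.43) = 0.047 / 1.16 = 0.0405 V⁻¹.

λ = 0.0405 V⁻¹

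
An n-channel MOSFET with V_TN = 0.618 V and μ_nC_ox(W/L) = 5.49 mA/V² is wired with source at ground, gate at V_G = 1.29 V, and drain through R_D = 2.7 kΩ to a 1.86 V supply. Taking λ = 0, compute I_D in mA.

I_D = 0.616 mA

V_GS = V_G = 1.29 V, so V_ov = 1.29 − 0.618 = 0.672 V.
Assume saturation: I_D = ½ k_n V_ov² = 0.5 × 5.49 × 0.672² = 1.24 mA, giving V_DS = V_DD − I_D R_D = 1.86 − 1.24 × 2.7 = -1.49 V.
But -1.49 V < V_ov = 0.672 V, so the device is actually in triode.
In triode I_D = k_n[V_ov V_DS − ½ V_DS²] and I_D = (V_DD − V_DS)/R_D. Equating: 7.41 V_DS² − 10.96 V_DS + 1.86 = 0, giving V_DS = 0.196 V (the root below V_ov).
I_D = (1.86 − 0.196) / 2.7 = 0.616 mA.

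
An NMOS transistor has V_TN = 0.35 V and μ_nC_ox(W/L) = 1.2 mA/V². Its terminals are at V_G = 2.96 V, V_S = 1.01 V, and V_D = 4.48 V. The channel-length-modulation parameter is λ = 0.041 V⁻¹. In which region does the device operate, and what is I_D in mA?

Saturation; I_D = 1.75 mA

V_GS = V_G − V_S = 2.96 − 1.01 = 1.95 V; V_DS = V_D − V_S = 4.48 − 1.01 = 3.47 V.
V_ov = V_GS − V_TN = 1.95 − 0.35 = 1.6 V.
Since V_DS = 3.47 V ≥ V_ov = 1.6 V, the device is in saturation.
I_D = ½ k_n V_ov² (1 + λ V_DS) = 0.5 × 1.2 × 1.6² × (1 + 0.041 × 3.47) = 1.75 mA.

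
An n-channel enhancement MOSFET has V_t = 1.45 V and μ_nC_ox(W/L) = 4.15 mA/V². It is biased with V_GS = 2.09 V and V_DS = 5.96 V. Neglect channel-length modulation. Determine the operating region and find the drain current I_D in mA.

V_ov = V_GS − V_t = 2.09 − 1.45 = 0.64 V.
Since V_DS = 5.96 V ≥ V_ov = 0.64 V, the device is in saturation.
I_D = ½ k_n V_ov² = 0.5 × 4.15 × 0.64² = 0.85 mA.

Saturation; I_D = 0.850 mA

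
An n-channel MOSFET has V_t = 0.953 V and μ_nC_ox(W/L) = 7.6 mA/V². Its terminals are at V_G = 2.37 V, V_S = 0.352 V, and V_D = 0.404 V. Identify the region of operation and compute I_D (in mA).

Triode; I_D = 0.411 mA

V_GS = V_G − V_S = 2.37 − 0.352 = 2.02 V; V_DS = V_D − V_S = 0.404 − 0.352 = 0.052 V.
V_ov = V_GS − V_t = 2.02 − 0.953 = 1.07 V.
Since V_DS = 0.052 V < V_ov = 1.07 V, the device is in the triode region.
I_D = k_n [V_ov · V_DS − ½ V_DS²] = 7.6 × [1.07 × 0.052 − 0.5 × 0.052²] = 0.411 mA.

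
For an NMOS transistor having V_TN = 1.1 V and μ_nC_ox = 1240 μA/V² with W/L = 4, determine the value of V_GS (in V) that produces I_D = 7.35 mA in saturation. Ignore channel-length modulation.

V_GS = 2.82 V

k_n = μ_nC_ox · (W/L) = 4.96 mA/V².
In saturation I_D = ½ k_n (V_GS − V_TN)², so V_GS − V_TN = √(2 I_D / k_n) = √(2 × 7.35 / 4.96) = 1.72 V.
V_GS = 1.1 + 1.72 = 2.82 V.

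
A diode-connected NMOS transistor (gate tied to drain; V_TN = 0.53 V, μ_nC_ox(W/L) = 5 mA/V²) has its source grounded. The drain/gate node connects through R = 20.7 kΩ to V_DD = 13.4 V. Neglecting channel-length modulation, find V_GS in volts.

With gate tied to drain, V_GS = V_DS ≥ V_GS − V_TN, so the device is in saturation.
KCL at the drain: ½ k_n (V_GS − V_TN)² = (V_DD − V_GS)/R.
Let x = V_GS − 0.53. Then 51.8 x² + x − 12.87 = 0, giving x = 0.489 V (positive root), so V_GS = 1.02 V.
I_D = (V_DD − V_GS)/R = (13.4 − 1.02) / 20.7 = 0.598 mA.

V_GS = 1.02 V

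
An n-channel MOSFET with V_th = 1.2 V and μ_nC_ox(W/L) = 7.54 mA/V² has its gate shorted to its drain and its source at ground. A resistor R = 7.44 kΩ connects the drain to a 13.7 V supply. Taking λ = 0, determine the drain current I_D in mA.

With gate tied to drain, V_GS = V_DS ≥ V_GS − V_th, so the device is in saturation.
KCL at the drain: ½ k_n (V_GS − V_th)² = (V_DD − V_GS)/R.
Let x = V_GS − 1.2. Then 28 x² + x − 12.5 = 0, giving x = 0.65 V (positive root), so V_GS = 1.85 V.
I_D = (V_DD − V_GS)/R = (13.7 − 1.85) / 7.44 = 1.59 mA.

I_D = 1.59 mA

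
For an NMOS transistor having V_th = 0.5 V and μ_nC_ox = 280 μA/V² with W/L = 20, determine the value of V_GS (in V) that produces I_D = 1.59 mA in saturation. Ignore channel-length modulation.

V_GS = 1.25 V

k_n = μ_nC_ox · (W/L) = 5.6 mA/V².
In saturation I_D = ½ k_n (V_GS − V_th)², so V_GS − V_th = √(2 I_D / k_n) = √(2 × 1.59 / 5.6) = 0.754 V.
V_GS = 0.5 + 0.754 = 1.25 V.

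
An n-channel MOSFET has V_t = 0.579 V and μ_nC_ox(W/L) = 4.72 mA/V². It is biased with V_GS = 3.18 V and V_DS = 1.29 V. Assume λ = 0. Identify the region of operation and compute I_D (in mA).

V_ov = V_GS − V_t = 3.18 − 0.579 = 2.6 V.
Since V_DS = 1.29 V < V_ov = 2.6 V, the device is in the triode region.
I_D = k_n [V_ov · V_DS − ½ V_DS²] = 4.72 × [2.6 × 1.29 − 0.5 × 1.29²] = 11.9 mA.

Triode; I_D = 11.9 mA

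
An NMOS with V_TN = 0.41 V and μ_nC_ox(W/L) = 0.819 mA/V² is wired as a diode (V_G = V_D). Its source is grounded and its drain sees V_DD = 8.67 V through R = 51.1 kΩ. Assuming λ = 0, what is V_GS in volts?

With gate tied to drain, V_GS = V_DS ≥ V_GS − V_TN, so the device is in saturation.
KCL at the drain: ½ k_n (V_GS − V_TN)² = (V_DD − V_GS)/R.
Let x = V_GS − 0.41. Then 20.9 x² + x − 8.26 = 0, giving x = 0.605 V (positive root), so V_GS = 1.01 V.
I_D = (V_DD − V_GS)/R = (8.67 − 1.01) / 51.1 = 0.15 mA.

V_GS = 1.01 V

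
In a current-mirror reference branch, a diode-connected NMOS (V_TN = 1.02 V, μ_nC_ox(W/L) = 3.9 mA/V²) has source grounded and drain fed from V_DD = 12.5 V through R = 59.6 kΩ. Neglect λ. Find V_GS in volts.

V_GS = 1.33 V

With gate tied to drain, V_GS = V_DS ≥ V_GS − V_TN, so the device is in saturation.
KCL at the drain: ½ k_n (V_GS − V_TN)² = (V_DD − V_GS)/R.
Let x = V_GS − 1.02. Then 116 x² + x − 11.48 = 0, giving x = 0.31 V (positive root), so V_GS = 1.33 V.
I_D = (V_DD − V_GS)/R = (12.5 − 1.33) / 59.6 = 0.187 mA.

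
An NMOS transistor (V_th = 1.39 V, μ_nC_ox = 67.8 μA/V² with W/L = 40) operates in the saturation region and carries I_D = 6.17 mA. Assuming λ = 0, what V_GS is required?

V_GS = 3.52 V

k_n = μ_nC_ox · (W/L) = 2.712 mA/V².
In saturation I_D = ½ k_n (V_GS − V_th)², so V_GS − V_th = √(2 I_D / k_n) = √(2 × 6.17 / 2.712) = 2.13 V.
V_GS = 1.39 + 2.13 = 3.52 V.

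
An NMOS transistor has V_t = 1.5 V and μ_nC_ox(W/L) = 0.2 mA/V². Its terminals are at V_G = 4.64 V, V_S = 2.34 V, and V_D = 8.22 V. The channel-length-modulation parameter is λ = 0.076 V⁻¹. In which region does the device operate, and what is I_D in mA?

Saturation; I_D = 0.0926 mA

V_GS = V_G − V_S = 4.64 − 2.34 = 2.3 V; V_DS = V_D − V_S = 8.22 − 2.34 = 5.88 V.
V_ov = V_GS − V_t = 2.3 − 1.5 = 0.8 V.
Since V_DS = 5.88 V ≥ V_ov = 0.8 V, the device is in saturation.
I_D = ½ k_n V_ov² (1 + λ V_DS) = 0.5 × 0.2 × 0.8² × (1 + 0.076 × 5.88) = 0.0926 mA.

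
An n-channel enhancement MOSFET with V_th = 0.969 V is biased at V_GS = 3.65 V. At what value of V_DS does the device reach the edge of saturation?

The boundary between triode and saturation is V_DS = V_GS − V_th = V_ov.
V_ov = 3.65 − 0.969 = 2.68 V.

V_DS,sat = 2.68 V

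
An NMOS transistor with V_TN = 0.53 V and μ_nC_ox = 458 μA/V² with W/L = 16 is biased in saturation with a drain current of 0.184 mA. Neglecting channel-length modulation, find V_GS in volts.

V_GS = 0.754 V

k_n = μ_nC_ox · (W/L) = 7.328 mA/V².
In saturation I_D = ½ k_n (V_GS − V_TN)², so V_GS − V_TN = √(2 I_D / k_n) = √(2 × 0.184 / 7.328) = 0.224 V.
V_GS = 0.53 + 0.224 = 0.754 V.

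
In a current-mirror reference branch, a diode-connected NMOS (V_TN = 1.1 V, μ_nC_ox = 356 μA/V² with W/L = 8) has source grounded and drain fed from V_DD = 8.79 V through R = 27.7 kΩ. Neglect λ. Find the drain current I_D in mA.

I_D = 0.262 mA

With gate tied to drain, V_GS = V_DS ≥ V_GS − V_TN, so the device is in saturation.
k_n = μ_nC_ox · (W/L) = 2.848 mA/V².
KCL at the drain: ½ k_n (V_GS − V_TN)² = (V_DD − V_GS)/R.
Let x = V_GS − 1.1. Then 39.4 x² + x − 7.69 = 0, giving x = 0.429 V (positive root), so V_GS = 1.53 V.
I_D = (V_DD − V_GS)/R = (8.79 − 1.53) / 27.7 = 0.262 mA.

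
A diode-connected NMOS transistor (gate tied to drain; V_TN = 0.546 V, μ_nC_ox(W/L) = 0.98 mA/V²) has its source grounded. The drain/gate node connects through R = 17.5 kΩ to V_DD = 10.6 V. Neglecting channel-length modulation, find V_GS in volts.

With gate tied to drain, V_GS = V_DS ≥ V_GS − V_TN, so the device is in saturation.
KCL at the drain: ½ k_n (V_GS − V_TN)² = (V_DD − V_GS)/R.
Let x = V_GS − 0.546. Then 8.57 x² + x − 10.05 = 0, giving x = 1.03 V (positive root), so V_GS = 1.57 V.
I_D = (V_DD − V_GS)/R = (10.6 − 1.57) / 17.5 = 0.516 mA.

V_GS = 1.57 V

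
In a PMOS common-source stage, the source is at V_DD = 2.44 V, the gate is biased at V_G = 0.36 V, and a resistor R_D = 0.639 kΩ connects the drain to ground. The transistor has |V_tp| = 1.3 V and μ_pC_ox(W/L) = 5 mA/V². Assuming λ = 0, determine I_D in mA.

I_D = 1.52 mA

V_SG = V_DD − V_G = 2.44 − 0.36 = 2.08 V, so V_ov = 2.08 − 1.3 = 0.78 V.
Assume saturation: I_D = ½ k_p V_ov² = 0.5 × 5 × 0.78² = 1.52 mA, giving V_SD = V_DD − I_D R_D = 2.44 − 1.52 × 0.639 = 1.47 V.
V_SD = 1.47 V ≥ V_ov = 0.78 V, confirming saturation.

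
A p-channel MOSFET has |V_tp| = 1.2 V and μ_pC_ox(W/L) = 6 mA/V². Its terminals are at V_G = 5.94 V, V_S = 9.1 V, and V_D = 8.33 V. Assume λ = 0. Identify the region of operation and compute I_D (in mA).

V_SG = V_S − V_G = 9.1 − 5.94 = 3.16 V; V_SD = V_S − V_D = 9.1 − 8.33 = 0.77 V.
V_ov = V_SG − |V_tp| = 3.16 − 1.2 = 1.96 V.
Since V_SD = 0.77 V < V_ov = 1.96 V, the device is in the triode region.
I_D = k_p [V_ov · V_SD − ½ V_SD²] = 6 × [1.96 × 0.77 − 0.5 × 0.77²] = 7.28 mA.

Triode; I_D = 7.28 mA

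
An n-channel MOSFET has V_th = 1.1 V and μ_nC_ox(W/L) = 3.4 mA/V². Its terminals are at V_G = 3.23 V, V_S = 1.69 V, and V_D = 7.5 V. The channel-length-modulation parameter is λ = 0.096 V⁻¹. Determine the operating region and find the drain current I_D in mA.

V_GS = V_G − V_S = 3.23 − 1.69 = 1.54 V; V_DS = V_D − V_S = 7.5 − 1.69 = 5.81 V.
V_ov = V_GS − V_th = 1.54 − 1.1 = 0.44 V.
Since V_DS = 5.81 V ≥ V_ov = 0.44 V, the device is in saturation.
I_D = ½ k_n V_ov² (1 + λ V_DS) = 0.5 × 3.4 × 0.44² × (1 + 0.096 × 5.81) = 0.513 mA.

Saturation; I_D = 0.513 mA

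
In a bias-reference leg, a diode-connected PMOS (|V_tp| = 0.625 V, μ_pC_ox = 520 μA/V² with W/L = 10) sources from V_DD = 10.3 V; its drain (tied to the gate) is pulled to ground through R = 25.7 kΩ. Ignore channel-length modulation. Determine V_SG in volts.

With gate tied to drain, V_SG = V_SD ≥ V_SG − |V_tp|, so the device is in saturation.
k_p = μ_pC_ox · (W/L) = 5.2 mA/V².
KCL at the drain: ½ k_p (V_SG − |V_tp|)² = (V_DD − V_SG)/R.
Let x = V_SG − 0.625. Then 66.8 x² + x − 9.675 = 0, giving x = 0.373 V (positive root), so V_SG = 0.998 V.
I_D = (V_DD − V_SG)/R = (10.3 − 0.998) / 25.7 = 0.362 mA.

V_SG = 0.998 V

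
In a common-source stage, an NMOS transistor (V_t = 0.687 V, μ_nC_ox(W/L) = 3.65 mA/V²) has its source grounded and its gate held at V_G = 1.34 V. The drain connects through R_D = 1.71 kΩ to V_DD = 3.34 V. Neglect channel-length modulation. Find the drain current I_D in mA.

I_D = 0.778 mA

V_GS = V_G = 1.34 V, so V_ov = 1.34 − 0.687 = 0.653 V.
Assume saturation: I_D = ½ k_n V_ov² = 0.5 × 3.65 × 0.653² = 0.778 mA, giving V_DS = V_DD − I_D R_D = 3.34 − 0.778 × 1.71 = 2.01 V.
V_DS = 2.01 V ≥ V_ov = 0.653 V, confirming saturation.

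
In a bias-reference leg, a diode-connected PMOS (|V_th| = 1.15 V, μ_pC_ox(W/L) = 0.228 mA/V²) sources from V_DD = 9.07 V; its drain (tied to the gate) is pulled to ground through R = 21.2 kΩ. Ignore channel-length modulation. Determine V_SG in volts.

With gate tied to drain, V_SG = V_SD ≥ V_SG − |V_th|, so the device is in saturation.
KCL at the drain: ½ k_p (V_SG − |V_th|)² = (V_DD − V_SG)/R.
Let x = V_SG − 1.15. Then 2.42 x² + x − 7.92 = 0, giving x = 1.62 V (positive root), so V_SG = 2.77 V.
I_D = (V_DD − V_SG)/R = (9.07 − 2.77) / 21.2 = 0.297 mA.

V_SG = 2.77 V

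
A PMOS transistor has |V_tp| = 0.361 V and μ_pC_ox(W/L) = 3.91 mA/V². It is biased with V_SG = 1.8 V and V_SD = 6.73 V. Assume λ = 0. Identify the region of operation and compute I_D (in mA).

Saturation; I_D = 4.05 mA

V_ov = V_SG − |V_tp| = 1.8 − 0.361 = 1.44 V.
Since V_SD = 6.73 V ≥ V_ov = 1.44 V, the device is in saturation.
I_D = ½ k_p V_ov² = 0.5 × 3.91 × 1.44² = 4.05 mA.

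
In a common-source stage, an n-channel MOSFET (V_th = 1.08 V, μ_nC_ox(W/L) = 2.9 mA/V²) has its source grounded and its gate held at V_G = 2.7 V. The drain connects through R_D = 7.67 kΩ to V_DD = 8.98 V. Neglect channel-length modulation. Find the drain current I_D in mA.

I_D = 1.14 mA

V_GS = V_G = 2.7 V, so V_ov = 2.7 − 1.08 = 1.62 V.
Assume saturation: I_D = ½ k_n V_ov² = 0.5 × 2.9 × 1.62² = 3.81 mA, giving V_DS = V_DD − I_D R_D = 8.98 − 3.81 × 7.67 = -20.2 V.
But -20.2 V < V_ov = 1.62 V, so the device is actually in triode.
In triode I_D = k_n[V_ov V_DS − ½ V_DS²] and I_D = (V_DD − V_DS)/R_D. Equating: 11.1 V_DS² − 37.03 V_DS + 8.98 = 0, giving V_DS = 0.263 V (the root below V_ov).
I_D = (8.98 − 0.263) / 7.67 = 1.14 mA.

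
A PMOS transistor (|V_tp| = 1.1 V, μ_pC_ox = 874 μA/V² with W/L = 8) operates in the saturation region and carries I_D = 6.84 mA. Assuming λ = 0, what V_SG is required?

k_p = μ_pC_ox · (W/L) = 6.992 mA/V².
In saturation I_D = ½ k_p (V_SG − |V_tp|)², so V_SG − |V_tp| = √(2 I_D / k_p) = √(2 × 6.84 / 6.992) = 1.4 V.
V_SG = 1.1 + 1.4 = 2.5 V.

V_SG = 2.50 V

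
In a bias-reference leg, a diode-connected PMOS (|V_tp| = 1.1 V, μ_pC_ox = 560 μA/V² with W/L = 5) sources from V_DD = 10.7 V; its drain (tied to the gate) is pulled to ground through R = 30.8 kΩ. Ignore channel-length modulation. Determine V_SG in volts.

V_SG = 1.56 V

With gate tied to drain, V_SG = V_SD ≥ V_SG − |V_tp|, so the device is in saturation.
k_p = μ_pC_ox · (W/L) = 2.8 mA/V².
KCL at the drain: ½ k_p (V_SG − |V_tp|)² = (V_DD − V_SG)/R.
Let x = V_SG − 1.1. Then 43.1 x² + x − 9.6 = 0, giving x = 0.46 V (positive root), so V_SG = 1.56 V.
I_D = (V_DD − V_SG)/R = (10.7 − 1.56) / 30.8 = 0.297 mA.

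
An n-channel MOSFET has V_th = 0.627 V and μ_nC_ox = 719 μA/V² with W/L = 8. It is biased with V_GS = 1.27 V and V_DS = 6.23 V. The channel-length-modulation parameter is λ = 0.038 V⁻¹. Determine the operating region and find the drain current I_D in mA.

Saturation; I_D = 1.47 mA

k_n = μ_nC_ox · (W/L) = 5.752 mA/V².
V_ov = V_GS − V_th = 1.27 − 0.627 = 0.643 V.
Since V_DS = 6.23 V ≥ V_ov = 0.643 V, the device is in saturation.
I_D = ½ k_n V_ov² (1 + λ V_DS) = 0.5 × 5.752 × 0.643² × (1 + 0.038 × 6.23) = 1.47 mA.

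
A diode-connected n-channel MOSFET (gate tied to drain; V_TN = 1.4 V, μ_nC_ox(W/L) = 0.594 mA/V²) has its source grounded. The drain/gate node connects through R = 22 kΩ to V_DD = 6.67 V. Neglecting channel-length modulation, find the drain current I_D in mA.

With gate tied to drain, V_GS = V_DS ≥ V_GS − V_TN, so the device is in saturation.
KCL at the drain: ½ k_n (V_GS − V_TN)² = (V_DD − V_GS)/R.
Let x = V_GS − 1.4. Then 6.53 x² + x − 5.27 = 0, giving x = 0.825 V (positive root), so V_GS = 2.22 V.
I_D = (V_DD − V_GS)/R = (6.67 − 2.22) / 22 = 0.202 mA.

I_D = 0.202 mA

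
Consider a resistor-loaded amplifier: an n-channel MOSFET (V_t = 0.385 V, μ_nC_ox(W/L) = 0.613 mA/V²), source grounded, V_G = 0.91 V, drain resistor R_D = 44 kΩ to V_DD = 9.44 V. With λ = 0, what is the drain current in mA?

I_D = 0.0845 mA

V_GS = V_G = 0.91 V, so V_ov = 0.91 − 0.385 = 0.525 V.
Assume saturation: I_D = ½ k_n V_ov² = 0.5 × 0.613 × 0.525² = 0.0845 mA, giving V_DS = V_DD − I_D R_D = 9.44 − 0.0845 × 44 = 5.72 V.
V_DS = 5.72 V ≥ V_ov = 0.525 V, confirming saturation.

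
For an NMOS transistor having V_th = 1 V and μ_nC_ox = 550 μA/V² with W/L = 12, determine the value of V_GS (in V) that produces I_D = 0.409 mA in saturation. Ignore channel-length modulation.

V_GS = 1.35 V

k_n = μ_nC_ox · (W/L) = 6.6 mA/V².
In saturation I_D = ½ k_n (V_GS − V_th)², so V_GS − V_th = √(2 I_D / k_n) = √(2 × 0.409 / 6.6) = 0.352 V.
V_GS = 1 + 0.352 = 1.35 V.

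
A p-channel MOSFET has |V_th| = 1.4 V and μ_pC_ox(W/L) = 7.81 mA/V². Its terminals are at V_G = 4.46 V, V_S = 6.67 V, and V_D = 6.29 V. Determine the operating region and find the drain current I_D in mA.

Triode; I_D = 1.84 mA

V_SG = V_S − V_G = 6.67 − 4.46 = 2.21 V; V_SD = V_S − V_D = 6.67 − 6.29 = 0.38 V.
V_ov = V_SG − |V_th| = 2.21 − 1.4 = 0.81 V.
Since V_SD = 0.38 V < V_ov = 0.81 V, the device is in the triode region.
I_D = k_p [V_ov · V_SD − ½ V_SD²] = 7.81 × [0.81 × 0.38 − 0.5 × 0.38²] = 1.84 mA.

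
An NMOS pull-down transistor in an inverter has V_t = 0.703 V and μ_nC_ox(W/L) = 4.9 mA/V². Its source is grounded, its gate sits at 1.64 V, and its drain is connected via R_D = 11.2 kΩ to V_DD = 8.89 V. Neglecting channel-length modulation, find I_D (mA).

I_D = 0.777 mA

V_GS = V_G = 1.64 V, so V_ov = 1.64 − 0.703 = 0.937 V.
Assume saturation: I_D = ½ k_n V_ov² = 0.5 × 4.9 × 0.937² = 2.15 mA, giving V_DS = V_DD − I_D R_D = 8.89 − 2.15 × 11.2 = -15.2 V.
But -15.2 V < V_ov = 0.937 V, so the device is actually in triode.
In triode I_D = k_n[V_ov V_DS − ½ V_DS²] and I_D = (V_DD − V_DS)/R_D. Equating: 27.4 V_DS² − 52.42 V_DS + 8.89 = 0, giving V_DS = 0.188 V (the root below V_ov).
I_D = (8.89 − 0.188) / 11.2 = 0.777 mA.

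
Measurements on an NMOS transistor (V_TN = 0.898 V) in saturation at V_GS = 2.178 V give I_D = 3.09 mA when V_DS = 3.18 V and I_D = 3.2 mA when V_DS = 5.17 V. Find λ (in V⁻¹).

λ = 0.0190 V⁻¹

With V_GS fixed, I_D ∝ (1 + λ V_DS) in saturation, so I_D2/I_D1 = (1 + λ V_DS2)/(1 + λ V_DS1).
3.2/3.09 = 1.036 = (1 + 5.17 λ)/(1 + 3.18 λ).
Solving: λ (I_D1 V_DS2 − I_D2 V_DS1) = I_D2 − I_D1, so λ = (3.2 − 3.09) / (3.09 × 5.17 − 3.2 × 3.18) = 0.11 / 5.8 = 0.019 V⁻¹.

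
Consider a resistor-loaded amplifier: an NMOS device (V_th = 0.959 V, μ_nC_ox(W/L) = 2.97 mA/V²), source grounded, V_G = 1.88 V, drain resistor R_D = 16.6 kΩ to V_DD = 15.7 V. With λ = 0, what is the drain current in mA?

I_D = 0.919 mA

V_GS = V_G = 1.88 V, so V_ov = 1.88 − 0.959 = 0.921 V.
Assume saturation: I_D = ½ k_n V_ov² = 0.5 × 2.97 × 0.921² = 1.26 mA, giving V_DS = V_DD − I_D R_D = 15.7 − 1.26 × 16.6 = -5.21 V.
But -5.21 V < V_ov = 0.921 V, so the device is actually in triode.
In triode I_D = k_n[V_ov V_DS − ½ V_DS²] and I_D = (V_DD − V_DS)/R_D. Equating: 24.7 V_DS² − 46.41 V_DS + 15.7 = 0, giving V_DS = 0.442 V (the root below V_ov).
I_D = (15.7 − 0.442) / 16.6 = 0.919 mA.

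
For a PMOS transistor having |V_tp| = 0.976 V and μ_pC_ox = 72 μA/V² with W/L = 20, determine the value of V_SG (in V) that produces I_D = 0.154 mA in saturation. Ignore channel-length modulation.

V_SG = 1.44 V

k_p = μ_pC_ox · (W/L) = 1.44 mA/V².
In saturation I_D = ½ k_p (V_SG − |V_tp|)², so V_SG − |V_tp| = √(2 I_D / k_p) = √(2 × 0.154 / 1.44) = 0.462 V.
V_SG = 0.976 + 0.462 = 1.44 V.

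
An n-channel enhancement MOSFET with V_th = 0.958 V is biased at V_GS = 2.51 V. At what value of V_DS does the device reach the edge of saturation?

V_DS,sat = 1.55 V

The boundary between triode and saturation is V_DS = V_GS − V_th = V_ov.
V_ov = 2.51 − 0.958 = 1.55 V.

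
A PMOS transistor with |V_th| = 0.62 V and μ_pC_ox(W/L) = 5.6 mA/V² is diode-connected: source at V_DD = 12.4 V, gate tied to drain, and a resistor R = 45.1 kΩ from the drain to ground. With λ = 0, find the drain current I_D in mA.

With gate tied to drain, V_SG = V_SD ≥ V_SG − |V_th|, so the device is in saturation.
KCL at the drain: ½ k_p (V_SG − |V_th|)² = (V_DD − V_SG)/R.
Let x = V_SG − 0.62. Then 126 x² + x − 11.78 = 0, giving x = 0.301 V (positive root), so V_SG = 0.921 V.
I_D = (V_DD − V_SG)/R = (12.4 − 0.921) / 45.1 = 0.255 mA.

I_D = 0.255 mA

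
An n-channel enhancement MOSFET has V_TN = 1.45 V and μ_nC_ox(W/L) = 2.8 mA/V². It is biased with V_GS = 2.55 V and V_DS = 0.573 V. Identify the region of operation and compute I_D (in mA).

Triode; I_D = 1.31 mA

V_ov = V_GS − V_TN = 2.55 − 1.45 = 1.1 V.
Since V_DS = 0.573 V < V_ov = 1.1 V, the device is in the triode region.
I_D = k_n [V_ov · V_DS − ½ V_DS²] = 2.8 × [1.1 × 0.573 − 0.5 × 0.573²] = 1.31 mA.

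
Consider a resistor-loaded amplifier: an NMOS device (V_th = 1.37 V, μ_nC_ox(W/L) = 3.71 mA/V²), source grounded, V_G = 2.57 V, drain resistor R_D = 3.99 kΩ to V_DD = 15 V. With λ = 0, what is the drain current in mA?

I_D = 2.67 mA

V_GS = V_G = 2.57 V, so V_ov = 2.57 − 1.37 = 1.2 V.
Assume saturation: I_D = ½ k_n V_ov² = 0.5 × 3.71 × 1.2² = 2.67 mA, giving V_DS = V_DD − I_D R_D = 15 − 2.67 × 3.99 = 4.34 V.
V_DS = 4.34 V ≥ V_ov = 1.2 V, confirming saturation.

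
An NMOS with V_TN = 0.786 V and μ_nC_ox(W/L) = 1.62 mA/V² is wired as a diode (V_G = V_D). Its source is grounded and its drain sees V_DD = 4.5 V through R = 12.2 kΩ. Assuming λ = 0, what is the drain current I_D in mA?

I_D = 0.258 mA

With gate tied to drain, V_GS = V_DS ≥ V_GS − V_TN, so the device is in saturation.
KCL at the drain: ½ k_n (V_GS − V_TN)² = (V_DD − V_GS)/R.
Let x = V_GS − 0.786. Then 9.88 x² + x − 3.714 = 0, giving x = 0.565 V (positive root), so V_GS = 1.35 V.
I_D = (V_DD − V_GS)/R = (4.5 − 1.35) / 12.2 = 0.258 mA.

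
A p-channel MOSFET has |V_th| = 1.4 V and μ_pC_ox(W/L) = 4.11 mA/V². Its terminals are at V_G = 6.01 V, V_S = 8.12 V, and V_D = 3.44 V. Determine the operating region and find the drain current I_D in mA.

Saturation; I_D = 1.04 mA

V_SG = V_S − V_G = 8.12 − 6.01 = 2.11 V; V_SD = V_S − V_D = 8.12 − 3.44 = 4.68 V.
V_ov = V_SG − |V_th| = 2.11 − 1.4 = 0.71 V.
Since V_SD = 4.68 V ≥ V_ov = 0.71 V, the device is in saturation.
I_D = ½ k_p V_ov² = 0.5 × 4.11 × 0.71² = 1.04 mA.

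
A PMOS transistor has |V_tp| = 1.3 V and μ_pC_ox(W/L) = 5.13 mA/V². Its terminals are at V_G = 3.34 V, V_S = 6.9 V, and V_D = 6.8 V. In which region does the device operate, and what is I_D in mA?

Triode; I_D = 1.13 mA

V_SG = V_S − V_G = 6.9 − 3.34 = 3.56 V; V_SD = V_S − V_D = 6.9 − 6.8 = 0.1 V.
V_ov = V_SG − |V_tp| = 3.56 − 1.3 = 2.26 V.
Since V_SD = 0.1 V < V_ov = 2.26 V, the device is in the triode region.
I_D = k_p [V_ov · V_SD − ½ V_SD²] = 5.13 × [2.26 × 0.1 − 0.5 × 0.1²] = 1.13 mA.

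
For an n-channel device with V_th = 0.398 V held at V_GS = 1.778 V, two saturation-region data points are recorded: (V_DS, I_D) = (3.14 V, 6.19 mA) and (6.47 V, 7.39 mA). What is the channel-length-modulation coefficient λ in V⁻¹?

With V_GS fixed, I_D ∝ (1 + λ V_DS) in saturation, so I_D2/I_D1 = (1 + λ V_DS2)/(1 + λ V_DS1).
7.39/6.19 = 1.194 = (1 + 6.47 λ)/(1 + 3.14 λ).
Solving: λ (I_D1 V_DS2 − I_D2 V_DS1) = I_D2 − I_D1, so λ = (7.39 − 6.19) / (6.19 × 6.47 − 7.39 × 3.14) = 1.2 / 16.8 = 0.0712 V⁻¹.

λ = 0.0712 V⁻¹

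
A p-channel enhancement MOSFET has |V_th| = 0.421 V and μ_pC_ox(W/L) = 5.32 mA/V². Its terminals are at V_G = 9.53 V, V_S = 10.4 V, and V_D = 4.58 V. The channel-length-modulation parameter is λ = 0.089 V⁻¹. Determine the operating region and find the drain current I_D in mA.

Saturation; I_D = 0.814 mA

V_SG = V_S − V_G = 10.4 − 9.53 = 0.87 V; V_SD = V_S − V_D = 10.4 − 4.58 = 5.82 V.
V_ov = V_SG − |V_th| = 0.87 − 0.421 = 0.449 V.
Since V_SD = 5.82 V ≥ V_ov = 0.449 V, the device is in saturation.
I_D = ½ k_p V_ov² (1 + λ V_SD) = 0.5 × 5.32 × 0.449² × (1 + 0.089 × 5.82) = 0.814 mA.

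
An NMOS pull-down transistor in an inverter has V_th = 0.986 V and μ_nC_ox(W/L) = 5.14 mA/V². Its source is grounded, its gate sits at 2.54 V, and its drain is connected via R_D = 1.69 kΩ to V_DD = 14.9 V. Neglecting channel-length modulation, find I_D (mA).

V_GS = V_G = 2.54 V, so V_ov = 2.54 − 0.986 = 1.55 V.
Assume saturation: I_D = ½ k_n V_ov² = 0.5 × 5.14 × 1.55² = 6.21 mA, giving V_DS = V_DD − I_D R_D = 14.9 − 6.21 × 1.69 = 4.41 V.
V_DS = 4.41 V ≥ V_ov = 1.55 V, confirming saturation.

I_D = 6.21 mA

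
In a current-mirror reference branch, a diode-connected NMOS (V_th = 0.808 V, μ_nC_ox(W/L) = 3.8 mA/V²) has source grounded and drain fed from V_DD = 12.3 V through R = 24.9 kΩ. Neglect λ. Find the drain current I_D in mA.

With gate tied to drain, V_GS = V_DS ≥ V_GS − V_th, so the device is in saturation.
KCL at the drain: ½ k_n (V_GS − V_th)² = (V_DD − V_GS)/R.
Let x = V_GS − 0.808. Then 47.3 x² + x − 11.49 = 0, giving x = 0.482 V (positive root), so V_GS = 1.29 V.
I_D = (V_DD − V_GS)/R = (12.3 − 1.29) / 24.9 = 0.442 mA.

I_D = 0.442 mA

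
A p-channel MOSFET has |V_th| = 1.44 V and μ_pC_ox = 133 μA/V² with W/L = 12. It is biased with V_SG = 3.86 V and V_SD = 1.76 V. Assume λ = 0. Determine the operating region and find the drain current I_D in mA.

Triode; I_D = 4.33 mA

k_p = μ_pC_ox · (W/L) = 1.596 mA/V².
V_ov = V_SG − |V_th| = 3.86 − 1.44 = 2.42 V.
Since V_SD = 1.76 V < V_ov = 2.42 V, the device is in the triode region.
I_D = k_p [V_ov · V_SD − ½ V_SD²] = 1.596 × [2.42 × 1.76 − 0.5 × 1.76²] = 4.33 mA.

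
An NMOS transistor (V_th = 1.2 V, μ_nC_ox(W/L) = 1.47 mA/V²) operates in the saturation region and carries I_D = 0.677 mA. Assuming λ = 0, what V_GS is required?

V_GS = 2.16 V

In saturation I_D = ½ k_n (V_GS − V_th)², so V_GS − V_th = √(2 I_D / k_n) = √(2 × 0.677 / 1.47) = 0.96 V.
V_GS = 1.2 + 0.96 = 2.16 V.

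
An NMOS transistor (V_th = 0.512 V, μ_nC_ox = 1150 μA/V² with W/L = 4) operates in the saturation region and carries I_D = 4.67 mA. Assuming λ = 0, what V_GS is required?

V_GS = 1.94 V

k_n = μ_nC_ox · (W/L) = 4.6 mA/V².
In saturation I_D = ½ k_n (V_GS − V_th)², so V_GS − V_th = √(2 I_D / k_n) = √(2 × 4.67 / 4.6) = 1.42 V.
V_GS = 0.512 + 1.42 = 1.94 V.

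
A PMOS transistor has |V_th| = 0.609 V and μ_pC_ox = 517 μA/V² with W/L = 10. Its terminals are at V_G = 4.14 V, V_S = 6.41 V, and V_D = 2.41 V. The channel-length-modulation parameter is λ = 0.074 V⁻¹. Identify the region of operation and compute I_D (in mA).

V_SG = V_S − V_G = 6.41 − 4.14 = 2.27 V; V_SD = V_S − V_D = 6.41 − 2.41 = 4 V.
k_p = μ_pC_ox · (W/L) = 5.17 mA/V².
V_ov = V_SG − |V_th| = 2.27 − 0.609 = 1.66 V.
Since V_SD = 4 V ≥ V_ov = 1.66 V, the device is in saturation.
I_D = ½ k_p V_ov² (1 + λ V_SD) = 0.5 × 5.17 × 1.66² × (1 + 0.074 × 4) = 9.24 mA.

Saturation; I_D = 9.24 mA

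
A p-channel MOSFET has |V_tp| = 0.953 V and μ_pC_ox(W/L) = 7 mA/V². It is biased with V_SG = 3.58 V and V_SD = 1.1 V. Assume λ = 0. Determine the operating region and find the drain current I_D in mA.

V_ov = V_SG − |V_tp| = 3.58 − 0.953 = 2.63 V.
Since V_SD = 1.1 V < V_ov = 2.63 V, the device is in the triode region.
I_D = k_p [V_ov · V_SD − ½ V_SD²] = 7 × [2.63 × 1.1 − 0.5 × 1.1²] = 16 mA.

Triode; I_D = 16.0 mA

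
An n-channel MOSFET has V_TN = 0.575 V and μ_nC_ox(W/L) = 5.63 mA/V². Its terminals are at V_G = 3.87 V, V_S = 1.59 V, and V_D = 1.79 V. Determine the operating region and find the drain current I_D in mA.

Triode; I_D = 1.81 mA

V_GS = V_G − V_S = 3.87 − 1.59 = 2.28 V; V_DS = V_D − V_S = 1.79 − 1.59 = 0.2 V.
V_ov = V_GS − V_TN = 2.28 − 0.575 = 1.71 V.
Since V_DS = 0.2 V < V_ov = 1.71 V, the device is in the triode region.
I_D = k_n [V_ov · V_DS − ½ V_DS²] = 5.63 × [1.71 × 0.2 − 0.5 × 0.2²] = 1.81 mA.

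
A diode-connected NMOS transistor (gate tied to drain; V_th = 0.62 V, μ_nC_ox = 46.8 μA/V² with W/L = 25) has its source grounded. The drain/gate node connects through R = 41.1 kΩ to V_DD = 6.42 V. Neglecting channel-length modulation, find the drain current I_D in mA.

With gate tied to drain, V_GS = V_DS ≥ V_GS − V_th, so the device is in saturation.
k_n = μ_nC_ox · (W/L) = 1.17 mA/V².
KCL at the drain: ½ k_n (V_GS − V_th)² = (V_DD − V_GS)/R.
Let x = V_GS − 0.62. Then 24 x² + x − 5.8 = 0, giving x = 0.471 V (positive root), so V_GS = 1.09 V.
I_D = (V_DD − V_GS)/R = (6.42 − 1.09) / 41.1 = 0.13 mA.

I_D = 0.130 mA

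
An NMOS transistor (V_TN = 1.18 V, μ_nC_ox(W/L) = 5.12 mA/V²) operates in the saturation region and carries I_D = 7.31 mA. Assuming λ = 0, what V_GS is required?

In saturation I_D = ½ k_n (V_GS − V_TN)², so V_GS − V_TN = √(2 I_D / k_n) = √(2 × 7.31 / 5.12) = 1.69 V.
V_GS = 1.18 + 1.69 = 2.87 V.

V_GS = 2.87 V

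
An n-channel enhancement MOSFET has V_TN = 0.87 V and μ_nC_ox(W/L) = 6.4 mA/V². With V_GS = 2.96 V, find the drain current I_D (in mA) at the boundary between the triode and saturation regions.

At the boundary V_DS = V_ov = V_GS − V_TN = 2.96 − 0.87 = 2.09 V.
I_D = ½ k_n V_ov² = 0.5 × 6.4 × 2.09² = 14 mA.

I_D = 14.0 mA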